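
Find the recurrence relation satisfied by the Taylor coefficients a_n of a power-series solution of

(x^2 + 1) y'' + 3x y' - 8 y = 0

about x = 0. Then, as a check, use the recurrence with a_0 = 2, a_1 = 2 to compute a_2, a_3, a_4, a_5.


Substitute y = sum_n a_n x^n.
(1 + 1 x^2) y'' contributes (n+2)(n+1) a_{n+2} + n(n-1) a_n at x^n.
3 x y'(x) contributes 3 n a_n at x^n.
-8 y(x) contributes -8 a_n at x^n.
Matching x^n: (n+2)(n+1) a_{n+2} + (n(n-1) + 3 n - 8) a_n = 0.
Thus a_{n+2} = (-n(n-1) - 3 n + 8) / ((n+1)(n+2)) * a_n.

Check with a_0 = 2, a_1 = 2 (apply the recurrence for n = 0, 1, 2, 3): a_0 = 2, a_1 = 2, a_2 = 8, a_3 = 5/3, a_4 = 0, a_5 = -7/12.

a_(n+2) = (-n(n-1) - 3 n + 8) / ((n+1)(n+2)) * a_n; check: a_0 = 2, a_1 = 2, a_2 = 8, a_3 = 5/3, a_4 = 0, a_5 = -7/12


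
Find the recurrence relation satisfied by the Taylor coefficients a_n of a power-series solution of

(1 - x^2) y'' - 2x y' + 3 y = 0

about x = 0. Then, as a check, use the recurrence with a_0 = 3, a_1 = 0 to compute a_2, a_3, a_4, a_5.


Substitute y = sum_n a_n x^n.
(1 - 1 x^2) y'' contributes (n+2)(n+1) a_{n+2} - n(n-1) a_n at x^n.
-2 x y'(x) contributes -2 n a_n at x^n.
3 y(x) contributes 3 a_n at x^n.
Matching x^n: (n+2)(n+1) a_{n+2} + (-n(n-1) - 2 n + 3) a_n = 0.
Thus a_{n+2} = (n(n-1) + 2 n - 3) / ((n+1)(n+2)) * a_n.

Check with a_0 = 3, a_1 = 0 (apply the recurrence for n = 0, 1, 2, 3): a_0 = 3, a_1 = 0, a_2 = -9/2, a_3 = 0, a_4 = -9/8, a_5 = 0.

a_(n+2) = (n(n-1) + 2 n - 3) / ((n+1)(n+2)) * a_n; check: a_0 = 3, a_1 = 0, a_2 = -9/2, a_3 = 0, a_4 = -9/8, a_5 = 0


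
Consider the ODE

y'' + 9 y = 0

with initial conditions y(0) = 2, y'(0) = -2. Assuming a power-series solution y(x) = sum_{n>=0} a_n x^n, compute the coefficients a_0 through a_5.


Ansatz: y(x) = sum_{n>=0} a_n x^n, so y'(x) = sum_{n>=1} n a_n x^(n-1) and y''(x) = sum_{n>=2} n(n-1) a_n x^(n-2).
Substitute into P(x) y'' + Q(x) y' + R(x) y = 0 with P(x) = 1, Q(x) = 0, R(x) = 9, and match powers of x.
Initial conditions: a_0 = 2, a_1 = -2.
Setting the coefficient of each power of x to zero and solving order by order (substituting the coefficients already found):
  x^0: 2 a_2 + 9 a_0 = 0  ->  2 a_2 = -9 a_0 = -18  ->  a_2 = -9
  x^1: 6 a_3 + 9 a_1 = 0  ->  6 a_3 = -9 a_1 = 18  ->  a_3 = 3
  x^2: 12 a_4 + 9 a_2 = 0  ->  12 a_4 = -9 a_2 = 81  ->  a_4 = 27/4
  x^3: 20 a_5 + 9 a_3 = 0  ->  20 a_5 = -9 a_3 = -27  ->  a_5 = -27/20
Truncated series: y(x) = 2 - 2 x - 9 x^2 + 3 x^3 + (27/4) x^4 - (27/20) x^5 + O(x^6).

a_0 = 2; a_1 = -2; a_2 = -9; a_3 = 3; a_4 = 27/4; a_5 = -27/20


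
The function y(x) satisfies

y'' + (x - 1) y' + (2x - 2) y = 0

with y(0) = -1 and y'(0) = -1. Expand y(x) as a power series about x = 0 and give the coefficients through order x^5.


Ansatz: y(x) = sum_{n>=0} a_n x^n, so y'(x) = sum_{n>=1} n a_n x^(n-1) and y''(x) = sum_{n>=2} n(n-1) a_n x^(n-2).
Substitute into P(x) y'' + Q(x) y' + R(x) y = 0 with P(x) = 1, Q(x) = x - 1, R(x) = 2x - 2, and match powers of x.
Initial conditions: a_0 = -1, a_1 = -1.
Setting the coefficient of each power of x to zero and solving order by order (substituting the coefficients already found):
  x^0: 2 a_2 - a_1 - 2 a_0 = 0  ->  2 a_2 = a_1 + 2 a_0 = -3  ->  a_2 = -3/2
  x^1: 6 a_3 - 2 a_2 - a_1 + 2 a_0 = 0  ->  6 a_3 = 2 a_2 + a_1 - 2 a_0 = -2  ->  a_3 = -1/3
  x^2: 12 a_4 - 3 a_3 + 2 a_1 = 0  ->  12 a_4 = 3 a_3 - 2 a_1 = 1  ->  a_4 = 1/12
  x^3: 20 a_5 - 4 a_4 + a_3 + 2 a_2 = 0  ->  20 a_5 = 4 a_4 - a_3 - 2 a_2 = 11/3  ->  a_5 = 11/60
Truncated series: y(x) = -1 - x - (3/2) x^2 - (1/3) x^3 + (1/12) x^4 + (11/60) x^5 + O(x^6).

a_0 = -1; a_1 = -1; a_2 = -3/2; a_3 = -1/3; a_4 = 1/12; a_5 = 11/60


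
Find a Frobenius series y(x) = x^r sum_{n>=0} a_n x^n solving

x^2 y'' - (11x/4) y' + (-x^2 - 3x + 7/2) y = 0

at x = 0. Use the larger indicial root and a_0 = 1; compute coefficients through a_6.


Write in Frobenius form y'' + (p(x)/x) y' + (q(x)/x^2) y = 0:
  p(x) = -11/4,  q(x) = -x^2 - 3x + 7/2.
Indicial equation: r(r-1) + (-11/4) r + (7/2) = 0 -> roots r_1 = 2, r_2 = 7/4.
Take r = r_1 = 2. Let y(x) = x^r sum_{n>=0} a_n x^n with a_0 = 1.
Substitute y = x^r sum a_n x^n and match x^{r+n}. The recurrence is
  D(n) a_n - 3 a_{n-1} - 1 a_{n-2} = 0,  where D(n) = (r+n)(r+n-1) + (-11/4)(r+n) + (7/2).
  a_n = [3 a_{n-1} + 1 a_{n-2}] / D(n).
Since the indicial polynomial factors as (r - r_1)(r - r_2), D(n) = (r_1 + n - r_1)(r_1 + n - r_2) = n(n + 1/4).
Evaluating step by step (a_0 = 1):
  n = 1: D(1) = 1(1 + 1/4) = 5/4; numerator = 3(1) = 3; a_1 = (3)/(5/4) = 12/5
  n = 2: D(2) = 2(2 + 1/4) = 9/2; numerator = 3(12/5) + 1(1) = 41/5; a_2 = (41/5)/(9/2) = 82/45
  n = 3: D(3) = 3(3 + 1/4) = 39/4; numerator = 3(82/45) + 1(12/5) = 118/15; a_3 = (118/15)/(39/4) = 472/585
  n = 4: D(4) = 4(4 + 1/4) = 17; numerator = 3(472/585) + 1(82/45) = 2482/585; a_4 = (2482/585)/(17) = 146/585
  n = 5: D(5) = 5(5 + 1/4) = 105/4; numerator = 3(146/585) + 1(472/585) = 14/9; a_5 = (14/9)/(105/4) = 8/135
  n = 6: D(6) = 6(6 + 1/4) = 75/2; numerator = 3(8/135) + 1(146/585) = 50/117; a_6 = (50/117)/(75/2) = 4/351

r = 2; a_0 = 1; a_1 = 12/5; a_2 = 82/45; a_3 = 472/585; a_4 = 146/585; a_5 = 8/135; a_6 = 4/351


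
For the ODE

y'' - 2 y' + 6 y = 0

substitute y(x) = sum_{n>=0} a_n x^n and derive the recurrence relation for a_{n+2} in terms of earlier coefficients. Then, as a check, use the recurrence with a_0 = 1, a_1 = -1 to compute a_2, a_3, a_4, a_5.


Substitute y = sum_n a_n x^n.
y''(x) has coefficient (n+2)(n+1) a_{n+2} at x^n;
-2 y'(x) has coefficient -2 (n+1) a_{n+1} at x^n;
6 y(x) has coefficient 6 a_n at x^n.
Matching x^n: (n+2)(n+1) a_{n+2} - 2 (n+1) a_{n+1} + 6 a_n = 0.
Thus a_{n+2} = [2 (n+1) a_{n+1} - 6 a_n] / ((n+1)(n+2)).

Check with a_0 = 1, a_1 = -1 (apply the recurrence for n = 0, 1, 2, 3): a_0 = 1, a_1 = -1, a_2 = -4, a_3 = -5/3, a_4 = 7/6, a_5 = 29/30.

a_(n+2) = [2 (n+1) a_(n+1) - 6 a_n] / ((n+1)(n+2)); check: a_0 = 1, a_1 = -1, a_2 = -4, a_3 = -5/3, a_4 = 7/6, a_5 = 29/30


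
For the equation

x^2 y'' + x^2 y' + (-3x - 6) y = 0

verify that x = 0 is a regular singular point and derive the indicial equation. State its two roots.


Divide by x^2 to reach normal form y'' + P_1(x) y' + P_2(x) y = 0 with P_1(x) = 1 and P_2(x) = -3/x - 6/x^2.
x = 0 is a singular point because the y-coefficient -3/x - 6/x^2 has a pole at x = 0.
It is a regular singular point because x P_1(x) = p(x) = x and x^2 P_2(x) = q(x) = -3x - 6 are polynomials, hence analytic at x = 0.
p(0) = 0,  q(0) = -6.
Indicial equation: r(r-1) + p(0) r + q(0) = 0, i.e. r^2 + (p(0) - 1) r + q(0) = 0, i.e. r^2 - 1 r - 6 = 0.
Discriminant: (-1)^2 - 4(-6) = 25, so r = (1 ± 5)/2.
Solving: r_1 = 3, r_2 = -2.

indicial: r^2 - 1 r - 6 = 0; roots r_1 = 3, r_2 = -2


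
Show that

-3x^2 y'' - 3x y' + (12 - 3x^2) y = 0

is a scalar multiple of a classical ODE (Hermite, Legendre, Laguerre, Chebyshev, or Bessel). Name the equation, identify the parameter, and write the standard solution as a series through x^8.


All three coefficients share the factor -3; dividing through by -3 gives  x^2 y'' + x y' + (x^2 - 4) y = 0.
This matches the Bessel equation x^2 y'' + x y' + (x^2 - nu^2) y = 0 with nu^2 = 4, so nu = 2; the solution bounded at x = 0 is J_2(x).
Frobenius at x = 0: indicial roots ±nu; for r = nu the recurrence k(k + 2nu) c_k = -c_{k-2} gives the standard series J_nu(x) = sum_{k>=0} (-1)^k / (k! (k+nu)!) (x/2)^(2k+nu). Evaluate the first 4 terms:
  k = 0: (-1)^0 / (0! * 2! * 2^2) x^2 = 1/(1*2*4) x^2 = (1/8) x^2
  k = 1: (-1)^1 / (1! * 3! * 2^4) x^4 = -1/(1*6*16) x^4 = (-1/96) x^4
  k = 2: (-1)^2 / (2! * 4! * 2^6) x^6 = 1/(2*24*64) x^6 = (1/3072) x^6
  k = 3: (-1)^3 / (3! * 5! * 2^8) x^8 = -1/(6*120*256) x^8 = (-1/184320) x^8
Hence J_2(x) = -x^8/184320 + x^6/3072 - x^4/96 + x^2/8 + ....

J_2(x); series = -x^8/184320 + x^6/3072 - x^4/96 + x^2/8


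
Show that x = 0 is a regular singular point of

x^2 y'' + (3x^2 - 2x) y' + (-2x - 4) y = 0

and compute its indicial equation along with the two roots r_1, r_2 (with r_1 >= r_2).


Divide by x^2 to reach normal form y'' + P_1(x) y' + P_2(x) y = 0 with P_1(x) = 3 - 2/x and P_2(x) = -2/x - 4/x^2.
x = 0 is a singular point because the y'-coefficient 3 - 2/x has a pole at x = 0 and the y-coefficient -2/x - 4/x^2 has a pole at x = 0.
It is a regular singular point because x P_1(x) = p(x) = 3x - 2 and x^2 P_2(x) = q(x) = -2x - 4 are polynomials, hence analytic at x = 0.
p(0) = -2,  q(0) = -4.
Indicial equation: r(r-1) + p(0) r + q(0) = 0, i.e. r^2 + (p(0) - 1) r + q(0) = 0, i.e. r^2 - 3 r - 4 = 0.
Discriminant: (-3)^2 - 4(-4) = 25, so r = (3 ± 5)/2.
Solving: r_1 = 4, r_2 = -1.

indicial: r^2 - 3 r - 4 = 0; roots r_1 = 4, r_2 = -1


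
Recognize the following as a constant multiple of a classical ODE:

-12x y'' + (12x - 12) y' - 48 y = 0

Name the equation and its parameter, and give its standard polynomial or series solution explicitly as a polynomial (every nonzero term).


All three coefficients share the factor -12; dividing through by -12 gives  x y'' + (1 - x) y' + 4 y = 0.
This matches the Laguerre equation x y'' + (1 - x) y' + n y = 0 with n = 4; the polynomial solution is L_4(x).
With y = sum_k a_k x^k, matching x^k gives (k+1)k a_{k+1} + (k+1) a_{k+1} - k a_k + n a_k = 0, i.e. (k+1)^2 a_{k+1} = (k - n) a_k = (k - 4) a_k. The right side vanishes at k = 4, so the series terminates at degree 4.
Standard normalization L_n(0) = 1 gives a_0 = 1. Work upward with a_{k+1} = (k - 4) a_k / (k+1)^2:
  a_1 = (0 - 4)(1) / 1^2 = -4/1 = -4
  a_2 = (1 - 4)(-4) / 2^2 = 12/4 = 3
  a_3 = (2 - 4)(3) / 3^2 = -6/9 = -2/3
  a_4 = (3 - 4)(-2/3) / 4^2 = (2/3)/16 = 1/24
Hence L_4(x) = x^4/24 - 2 x^3/3 + 3 x^2 - 4 x + 1.

L_4(x); series = x^4/24 - 2 x^3/3 + 3 x^2 - 4 x + 1


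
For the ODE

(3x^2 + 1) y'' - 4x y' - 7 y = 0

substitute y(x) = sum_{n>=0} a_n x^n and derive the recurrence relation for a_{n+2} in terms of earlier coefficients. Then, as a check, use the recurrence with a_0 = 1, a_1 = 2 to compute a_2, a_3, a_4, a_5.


Substitute y = sum_n a_n x^n.
(1 + 3 x^2) y'' contributes (n+2)(n+1) a_{n+2} + 3 n(n-1) a_n at x^n.
-4 x y'(x) contributes -4 n a_n at x^n.
-7 y(x) contributes -7 a_n at x^n.
Matching x^n: (n+2)(n+1) a_{n+2} + (3 n(n-1) - 4 n - 7) a_n = 0.
Thus a_{n+2} = (-3 n(n-1) + 4 n + 7) / ((n+1)(n+2)) * a_n.

Check with a_0 = 1, a_1 = 2 (apply the recurrence for n = 0, 1, 2, 3): a_0 = 1, a_1 = 2, a_2 = 7/2, a_3 = 11/3, a_4 = 21/8, a_5 = 11/60.

a_(n+2) = (-3 n(n-1) + 4 n + 7) / ((n+1)(n+2)) * a_n; check: a_0 = 1, a_1 = 2, a_2 = 7/2, a_3 = 11/3, a_4 = 21/8, a_5 = 11/60


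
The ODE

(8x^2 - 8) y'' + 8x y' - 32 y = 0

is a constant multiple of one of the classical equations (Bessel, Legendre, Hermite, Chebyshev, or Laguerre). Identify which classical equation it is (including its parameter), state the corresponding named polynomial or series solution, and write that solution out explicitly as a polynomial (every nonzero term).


All three coefficients share the factor -8; dividing through by -8 gives  (1 - x^2) y'' - x y' + 4 y = 0.
This matches the Chebyshev equation (1 - x^2) y'' - x y' + n^2 y = 0 (note the -x y' term, not -2x y') with n^2 = 4, so n = 2; the polynomial solution is T_2(x).
With y = sum_k a_k x^k, matching x^k gives (k+2)(k+1) a_{k+2} = (k^2 - n^2) a_k = (k - 2)(k + 2) a_k. The right side vanishes at k = 2, so the series with the parity of 2 terminates at degree 2.
Standard normalization: leading coefficient of T_n is 2^(n-1), so a_2 = 2^1 = 2. Work downward with a_k = (k+1)(k+2) a_{k+2} / ((k - 2)(k + 2)):
  a_0 = (1)(2)(2) / ((0 - 2)(0 + 2)) = 4/(-4) = -1
Hence T_2(x) = 2 x^2 - 1.

T_2(x); series = 2 x^2 - 1


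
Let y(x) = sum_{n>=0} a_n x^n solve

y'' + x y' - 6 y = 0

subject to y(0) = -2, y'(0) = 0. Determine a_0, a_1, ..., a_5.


Ansatz: y(x) = sum_{n>=0} a_n x^n, so y'(x) = sum_{n>=1} n a_n x^(n-1) and y''(x) = sum_{n>=2} n(n-1) a_n x^(n-2).
Substitute into P(x) y'' + Q(x) y' + R(x) y = 0 with P(x) = 1, Q(x) = x, R(x) = -6, and match powers of x.
Initial conditions: a_0 = -2, a_1 = 0.
Setting the coefficient of each power of x to zero and solving order by order (substituting the coefficients already found):
  x^0: 2 a_2 - 6 a_0 = 0  ->  2 a_2 = 6 a_0 = -12  ->  a_2 = -6
  x^1: 6 a_3 - 5 a_1 = 0  ->  6 a_3 = 5 a_1 = 0  ->  a_3 = 0
  x^2: 12 a_4 - 4 a_2 = 0  ->  12 a_4 = 4 a_2 = -24  ->  a_4 = -2
  x^3: 20 a_5 - 3 a_3 = 0  ->  20 a_5 = 3 a_3 = 0  ->  a_5 = 0
Truncated series: y(x) = -2 - 6 x^2 - 2 x^4 + O(x^6).

a_0 = -2; a_1 = 0; a_2 = -6; a_3 = 0; a_4 = -2; a_5 = 0


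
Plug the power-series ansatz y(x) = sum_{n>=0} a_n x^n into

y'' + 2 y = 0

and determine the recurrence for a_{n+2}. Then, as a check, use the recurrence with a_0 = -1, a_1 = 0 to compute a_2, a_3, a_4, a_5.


Substitute y = sum_n a_n x^n into y'' + (const) y = 0.
y''(x) = sum_{n>=0} (n+2)(n+1) a_{n+2} x^n.
The ODE becomes sum_n [(n+2)(n+1) a_{n+2} + 2 a_n] x^n = 0.
Setting each coefficient to zero gives the recurrence:
  (n+2)(n+1) a_{n+2} + 2 a_n = 0,
  a_{n+2} = -2 / ((n+1)(n+2)) a_n.

Check with a_0 = -1, a_1 = 0 (apply the recurrence for n = 0, 1, 2, 3): a_0 = -1, a_1 = 0, a_2 = 1, a_3 = 0, a_4 = -1/6, a_5 = 0.

a_{n+2} = -2/((n+1)(n+2)) * a_n; check: a_0 = -1, a_1 = 0, a_2 = 1, a_3 = 0, a_4 = -1/6, a_5 = 0


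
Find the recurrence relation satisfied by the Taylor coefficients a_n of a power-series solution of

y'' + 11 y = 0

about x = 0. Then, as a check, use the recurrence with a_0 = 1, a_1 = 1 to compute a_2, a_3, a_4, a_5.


Substitute y = sum_n a_n x^n into y'' + (const) y = 0.
y''(x) = sum_{n>=0} (n+2)(n+1) a_{n+2} x^n.
The ODE becomes sum_n [(n+2)(n+1) a_{n+2} + 11 a_n] x^n = 0.
Setting each coefficient to zero gives the recurrence:
  (n+2)(n+1) a_{n+2} + 11 a_n = 0,
  a_{n+2} = -11 / ((n+1)(n+2)) a_n.

Check with a_0 = 1, a_1 = 1 (apply the recurrence for n = 0, 1, 2, 3): a_0 = 1, a_1 = 1, a_2 = -11/2, a_3 = -11/6, a_4 = 121/24, a_5 = 121/120.

a_{n+2} = -11/((n+1)(n+2)) * a_n; check: a_0 = 1, a_1 = 1, a_2 = -11/2, a_3 = -11/6, a_4 = 121/24, a_5 = 121/120


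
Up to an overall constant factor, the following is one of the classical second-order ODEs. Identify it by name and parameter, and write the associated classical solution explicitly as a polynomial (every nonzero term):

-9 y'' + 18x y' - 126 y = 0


All three coefficients share the factor -9; dividing through by -9 gives  y'' - 2x y' + 14 y = 0.
This matches the Hermite equation y'' - 2x y' + 2n y = 0 with 2n = 14, so n = 7; the polynomial solution is H_7(x).
With y = sum_k a_k x^k, matching x^k gives (k+2)(k+1) a_{k+2} = 2(k - n) a_k = 2(k - 7) a_k. The right side vanishes at k = 7, so the series with the parity of 7 terminates at degree 7.
Standard normalization: leading coefficient of H_n is 2^n, so a_7 = 2^7 = 128. Work downward with a_k = (k+1)(k+2) a_{k+2} / (2(k - n)):
  a_5 = (6)(7)(128) / (2(5 - 7)) = 5376/(-4) = -1344
  a_3 = (4)(5)(-1344) / (2(3 - 7)) = -26880/(-8) = 3360
  a_1 = (2)(3)(3360) / (2(1 - 7)) = 20160/(-12) = -1680
Hence H_7(x) = 128 x^7 - 1344 x^5 + 3360 x^3 - 1680 x.

H_7(x); series = 128 x^7 - 1344 x^5 + 3360 x^3 - 1680 x


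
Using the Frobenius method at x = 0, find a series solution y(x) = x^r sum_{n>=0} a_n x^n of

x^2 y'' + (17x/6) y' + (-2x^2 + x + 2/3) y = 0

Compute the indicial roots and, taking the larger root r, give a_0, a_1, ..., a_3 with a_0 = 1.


Write in Frobenius form y'' + (p(x)/x) y' + (q(x)/x^2) y = 0:
  p(x) = 17/6,  q(x) = -2x^2 + x + 2/3.
Indicial equation: r(r-1) + (17/6) r + (2/3) = 0 -> roots r_1 = -1/2, r_2 = -4/3.
Take r = r_1 = -1/2. Let y(x) = x^r sum_{n>=0} a_n x^n with a_0 = 1.
Substitute y = x^r sum a_n x^n and match x^{r+n}. The recurrence is
  D(n) a_n + 1 a_{n-1} - 2 a_{n-2} = 0,  where D(n) = (r+n)(r+n-1) + (17/6)(r+n) + (2/3).
  a_n = [-1 a_{n-1} + 2 a_{n-2}] / D(n).
Since the indicial polynomial factors as (r - r_1)(r - r_2), D(n) = (r_1 + n - r_1)(r_1 + n - r_2) = n(n + 5/6).
Evaluating step by step (a_0 = 1):
  n = 1: D(1) = 1(1 + 5/6) = 11/6; numerator = -1(1) = -1; a_1 = (-1)/(11/6) = -6/11
  n = 2: D(2) = 2(2 + 5/6) = 17/3; numerator = -1(-6/11) + 2(1) = 28/11; a_2 = (28/11)/(17/3) = 84/187
  n = 3: D(3) = 3(3 + 5/6) = 23/2; numerator = -1(84/187) + 2(-6/11) = -288/187; a_3 = (-288/187)/(23/2) = -576/4301

r = -1/2; a_0 = 1; a_1 = -6/11; a_2 = 84/187; a_3 = -576/4301


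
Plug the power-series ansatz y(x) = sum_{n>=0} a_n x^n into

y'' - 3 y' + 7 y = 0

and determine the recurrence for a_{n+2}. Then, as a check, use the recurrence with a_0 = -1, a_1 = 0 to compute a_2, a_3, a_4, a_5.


Substitute y = sum_n a_n x^n.
y''(x) has coefficient (n+2)(n+1) a_{n+2} at x^n;
-3 y'(x) has coefficient -3 (n+1) a_{n+1} at x^n;
7 y(x) has coefficient 7 a_n at x^n.
Matching x^n: (n+2)(n+1) a_{n+2} - 3 (n+1) a_{n+1} + 7 a_n = 0.
Thus a_{n+2} = [3 (n+1) a_{n+1} - 7 a_n] / ((n+1)(n+2)).

Check with a_0 = -1, a_1 = 0 (apply the recurrence for n = 0, 1, 2, 3): a_0 = -1, a_1 = 0, a_2 = 7/2, a_3 = 7/2, a_4 = 7/12, a_5 = -7/8.

a_(n+2) = [3 (n+1) a_(n+1) - 7 a_n] / ((n+1)(n+2)); check: a_0 = -1, a_1 = 0, a_2 = 7/2, a_3 = 7/2, a_4 = 7/12, a_5 = -7/8


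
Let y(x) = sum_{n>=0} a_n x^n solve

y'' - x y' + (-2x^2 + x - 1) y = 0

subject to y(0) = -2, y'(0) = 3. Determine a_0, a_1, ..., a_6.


Ansatz: y(x) = sum_{n>=0} a_n x^n, so y'(x) = sum_{n>=1} n a_n x^(n-1) and y''(x) = sum_{n>=2} n(n-1) a_n x^(n-2).
Substitute into P(x) y'' + Q(x) y' + R(x) y = 0 with P(x) = 1, Q(x) = -x, R(x) = -2x^2 + x - 1, and match powers of x.
Initial conditions: a_0 = -2, a_1 = 3.
Setting the coefficient of each power of x to zero and solving order by order (substituting the coefficients already found):
  x^0: 2 a_2 - a_0 = 0  ->  2 a_2 = a_0 = -2  ->  a_2 = -1
  x^1: 6 a_3 - 2 a_1 + a_0 = 0  ->  6 a_3 = 2 a_1 - a_0 = 8  ->  a_3 = 4/3
  x^2: 12 a_4 - 3 a_2 + a_1 - 2 a_0 = 0  ->  12 a_4 = 3 a_2 - a_1 + 2 a_0 = -10  ->  a_4 = -5/6
  x^3: 20 a_5 - 4 a_3 + a_2 - 2 a_1 = 0  ->  20 a_5 = 4 a_3 - a_2 + 2 a_1 = 37/3  ->  a_5 = 37/60
  x^4: 30 a_6 - 5 a_4 + a_3 - 2 a_2 = 0  ->  30 a_6 = 5 a_4 - a_3 + 2 a_2 = -15/2  ->  a_6 = -1/4
Truncated series: y(x) = -2 + 3 x - x^2 + (4/3) x^3 - (5/6) x^4 + (37/60) x^5 - (1/4) x^6 + O(x^7).

a_0 = -2; a_1 = 3; a_2 = -1; a_3 = 4/3; a_4 = -5/6; a_5 = 37/60; a_6 = -1/4


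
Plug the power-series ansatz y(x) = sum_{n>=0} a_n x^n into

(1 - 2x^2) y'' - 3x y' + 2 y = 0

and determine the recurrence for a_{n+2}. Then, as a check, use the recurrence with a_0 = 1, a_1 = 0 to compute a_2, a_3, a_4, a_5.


Substitute y = sum_n a_n x^n.
(1 - 2 x^2) y'' contributes (n+2)(n+1) a_{n+2} - 2 n(n-1) a_n at x^n.
-3 x y'(x) contributes -3 n a_n at x^n.
2 y(x) contributes 2 a_n at x^n.
Matching x^n: (n+2)(n+1) a_{n+2} + (-2 n(n-1) - 3 n + 2) a_n = 0.
Thus a_{n+2} = (2 n(n-1) + 3 n - 2) / ((n+1)(n+2)) * a_n.

Check with a_0 = 1, a_1 = 0 (apply the recurrence for n = 0, 1, 2, 3): a_0 = 1, a_1 = 0, a_2 = -1, a_3 = 0, a_4 = -2/3, a_5 = 0.

a_(n+2) = (2 n(n-1) + 3 n - 2) / ((n+1)(n+2)) * a_n; check: a_0 = 1, a_1 = 0, a_2 = -1, a_3 = 0, a_4 = -2/3, a_5 = 0


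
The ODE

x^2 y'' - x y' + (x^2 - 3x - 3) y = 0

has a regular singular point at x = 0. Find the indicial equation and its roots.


Divide by x^2 to reach normal form y'' + P_1(x) y' + P_2(x) y = 0 with P_1(x) = -1/x and P_2(x) = 1 - 3/x - 3/x^2.
x = 0 is a singular point because the y'-coefficient -1/x has a pole at x = 0 and the y-coefficient 1 - 3/x - 3/x^2 has a pole at x = 0.
It is a regular singular point because x P_1(x) = p(x) = -1 and x^2 P_2(x) = q(x) = x^2 - 3x - 3 are polynomials, hence analytic at x = 0.
p(0) = -1,  q(0) = -3.
Indicial equation: r(r-1) + p(0) r + q(0) = 0, i.e. r^2 + (p(0) - 1) r + q(0) = 0, i.e. r^2 - 2 r - 3 = 0.
Discriminant: (-2)^2 - 4(-3) = 16, so r = (2 ± 4)/2.
Solving: r_1 = 3, r_2 = -1.

indicial: r^2 - 2 r - 3 = 0; roots r_1 = 3, r_2 = -1


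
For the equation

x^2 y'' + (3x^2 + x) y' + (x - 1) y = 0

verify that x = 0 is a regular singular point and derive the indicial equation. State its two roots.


Divide by x^2 to reach normal form y'' + P_1(x) y' + P_2(x) y = 0 with P_1(x) = 3 + 1/x and P_2(x) = 1/x - 1/x^2.
x = 0 is a singular point because the y'-coefficient 3 + 1/x has a pole at x = 0 and the y-coefficient 1/x - 1/x^2 has a pole at x = 0.
It is a regular singular point because x P_1(x) = p(x) = 3x + 1 and x^2 P_2(x) = q(x) = x - 1 are polynomials, hence analytic at x = 0.
p(0) = 1,  q(0) = -1.
Indicial equation: r(r-1) + p(0) r + q(0) = 0, i.e. r^2 + (p(0) - 1) r + q(0) = 0, i.e. r^2 - 1 = 0.
Discriminant: (0)^2 - 4(-1) = 4, so r = (0 ± 2)/2.
Solving: r_1 = 1, r_2 = -1.

indicial: r^2 - 1 = 0; roots r_1 = 1, r_2 = -1


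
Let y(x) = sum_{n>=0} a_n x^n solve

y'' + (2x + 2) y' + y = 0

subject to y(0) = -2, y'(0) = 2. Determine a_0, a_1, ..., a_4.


Ansatz: y(x) = sum_{n>=0} a_n x^n, so y'(x) = sum_{n>=1} n a_n x^(n-1) and y''(x) = sum_{n>=2} n(n-1) a_n x^(n-2).
Substitute into P(x) y'' + Q(x) y' + R(x) y = 0 with P(x) = 1, Q(x) = 2x + 2, R(x) = 1, and match powers of x.
Initial conditions: a_0 = -2, a_1 = 2.
Setting the coefficient of each power of x to zero and solving order by order (substituting the coefficients already found):
  x^0: 2 a_2 + 2 a_1 + a_0 = 0  ->  2 a_2 = -2 a_1 - a_0 = -2  ->  a_2 = -1
  x^1: 6 a_3 + 4 a_2 + 3 a_1 = 0  ->  6 a_3 = -4 a_2 - 3 a_1 = -2  ->  a_3 = -1/3
  x^2: 12 a_4 + 6 a_3 + 5 a_2 = 0  ->  12 a_4 = -6 a_3 - 5 a_2 = 7  ->  a_4 = 7/12
Truncated series: y(x) = -2 + 2 x - x^2 - (1/3) x^3 + (7/12) x^4 + O(x^5).

a_0 = -2; a_1 = 2; a_2 = -1; a_3 = -1/3; a_4 = 7/12


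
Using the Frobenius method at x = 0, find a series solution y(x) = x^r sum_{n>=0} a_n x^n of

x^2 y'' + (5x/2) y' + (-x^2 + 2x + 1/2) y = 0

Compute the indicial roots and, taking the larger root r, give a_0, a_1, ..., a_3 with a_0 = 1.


Write in Frobenius form y'' + (p(x)/x) y' + (q(x)/x^2) y = 0:
  p(x) = 5/2,  q(x) = -x^2 + 2x + 1/2.
Indicial equation: r(r-1) + (5/2) r + (1/2) = 0 -> roots r_1 = -1/2, r_2 = -1.
Take r = r_1 = -1/2. Let y(x) = x^r sum_{n>=0} a_n x^n with a_0 = 1.
Substitute y = x^r sum a_n x^n and match x^{r+n}. The recurrence is
  D(n) a_n + 2 a_{n-1} - 1 a_{n-2} = 0,  where D(n) = (r+n)(r+n-1) + (5/2)(r+n) + (1/2).
  a_n = [-2 a_{n-1} + 1 a_{n-2}] / D(n).
Since the indicial polynomial factors as (r - r_1)(r - r_2), D(n) = (r_1 + n - r_1)(r_1 + n - r_2) = n(n + 1/2).
Evaluating step by step (a_0 = 1):
  n = 1: D(1) = 1(1 + 1/2) = 3/2; numerator = -2(1) = -2; a_1 = (-2)/(3/2) = -4/3
  n = 2: D(2) = 2(2 + 1/2) = 5; numerator = -2(-4/3) + 1(1) = 11/3; a_2 = (11/3)/(5) = 11/15
  n = 3: D(3) = 3(3 + 1/2) = 21/2; numerator = -2(11/15) + 1(-4/3) = -14/5; a_3 = (-14/5)/(21/2) = -4/15

r = -1/2; a_0 = 1; a_1 = -4/3; a_2 = 11/15; a_3 = -4/15


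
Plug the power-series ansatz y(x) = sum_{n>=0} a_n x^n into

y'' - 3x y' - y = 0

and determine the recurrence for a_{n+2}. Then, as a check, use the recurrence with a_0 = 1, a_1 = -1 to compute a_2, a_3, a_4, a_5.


Substitute y = sum_n a_n x^n.
y''(x) has coefficient (n+2)(n+1) a_{n+2} at x^n;
-3 x y'(x) has coefficient -3 n a_n at x^n (shift);
-y(x) has coefficient -1 a_n at x^n.
Matching x^n: (n+2)(n+1) a_{n+2} + (-3n - 1) a_n = 0.
Thus a_{n+2} = (3n + 1) / ((n+1)(n+2)) * a_n.

Check with a_0 = 1, a_1 = -1 (apply the recurrence for n = 0, 1, 2, 3): a_0 = 1, a_1 = -1, a_2 = 1/2, a_3 = -2/3, a_4 = 7/24, a_5 = -1/3.

a_(n+2) = (3n + 1) / ((n+1)(n+2)) * a_n; check: a_0 = 1, a_1 = -1, a_2 = 1/2, a_3 = -2/3, a_4 = 7/24, a_5 = -1/3


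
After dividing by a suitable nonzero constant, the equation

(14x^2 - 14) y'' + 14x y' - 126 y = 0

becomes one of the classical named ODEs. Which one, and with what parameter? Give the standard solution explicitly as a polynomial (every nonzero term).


All three coefficients share the factor -14; dividing through by -14 gives  (1 - x^2) y'' - x y' + 9 y = 0.
This matches the Chebyshev equation (1 - x^2) y'' - x y' + n^2 y = 0 (note the -x y' term, not -2x y') with n^2 = 9, so n = 3; the polynomial solution is T_3(x).
With y = sum_k a_k x^k, matching x^k gives (k+2)(k+1) a_{k+2} = (k^2 - n^2) a_k = (k - 3)(k + 3) a_k. The right side vanishes at k = 3, so the series with the parity of 3 terminates at degree 3.
Standard normalization: leading coefficient of T_n is 2^(n-1), so a_3 = 2^2 = 4. Work downward with a_k = (k+1)(k+2) a_{k+2} / ((k - 3)(k + 3)):
  a_1 = (2)(3)(4) / ((1 - 3)(1 + 3)) = 24/(-8) = -3
Hence T_3(x) = 4 x^3 - 3 x.

T_3(x); series = 4 x^3 - 3 x


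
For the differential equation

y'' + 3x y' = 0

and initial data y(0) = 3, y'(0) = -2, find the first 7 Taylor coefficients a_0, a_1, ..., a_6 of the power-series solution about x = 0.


Ansatz: y(x) = sum_{n>=0} a_n x^n, so y'(x) = sum_{n>=1} n a_n x^(n-1) and y''(x) = sum_{n>=2} n(n-1) a_n x^(n-2).
Substitute into P(x) y'' + Q(x) y' + R(x) y = 0 with P(x) = 1, Q(x) = 3x, R(x) = 0, and match powers of x.
Initial conditions: a_0 = 3, a_1 = -2.
Setting the coefficient of each power of x to zero and solving order by order (substituting the coefficients already found):
  x^0: 2 a_2 = 0  ->  a_2 = 0
  x^1: 6 a_3 + 3 a_1 = 0  ->  6 a_3 = -3 a_1 = 6  ->  a_3 = 1
  x^2: 12 a_4 + 6 a_2 = 0  ->  12 a_4 = -6 a_2 = 0  ->  a_4 = 0
  x^3: 20 a_5 + 9 a_3 = 0  ->  20 a_5 = -9 a_3 = -9  ->  a_5 = -9/20
  x^4: 30 a_6 + 12 a_4 = 0  ->  30 a_6 = -12 a_4 = 0  ->  a_6 = 0
Truncated series: y(x) = 3 - 2 x + x^3 - (9/20) x^5 + O(x^7).

a_0 = 3; a_1 = -2; a_2 = 0; a_3 = 1; a_4 = 0; a_5 = -9/20; a_6 = 0


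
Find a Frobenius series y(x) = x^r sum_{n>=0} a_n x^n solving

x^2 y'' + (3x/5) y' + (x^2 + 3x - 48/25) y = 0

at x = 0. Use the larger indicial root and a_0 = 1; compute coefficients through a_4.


Write in Frobenius form y'' + (p(x)/x) y' + (q(x)/x^2) y = 0:
  p(x) = 3/5,  q(x) = x^2 + 3x - 48/25.
Indicial equation: r(r-1) + (3/5) r + (-48/25) = 0 -> roots r_1 = 8/5, r_2 = -6/5.
Take r = r_1 = 8/5. Let y(x) = x^r sum_{n>=0} a_n x^n with a_0 = 1.
Substitute y = x^r sum a_n x^n and match x^{r+n}. The recurrence is
  D(n) a_n + 3 a_{n-1} + 1 a_{n-2} = 0,  where D(n) = (r+n)(r+n-1) + (3/5)(r+n) + (-48/25).
  a_n = [-3 a_{n-1} - 1 a_{n-2}] / D(n).
Since the indicial polynomial factors as (r - r_1)(r - r_2), D(n) = (r_1 + n - r_1)(r_1 + n - r_2) = n(n + 14/5).
Evaluating step by step (a_0 = 1):
  n = 1: D(1) = 1(1 + 14/5) = 19/5; numerator = -3(1) = -3; a_1 = (-3)/(19/5) = -15/19
  n = 2: D(2) = 2(2 + 14/5) = 48/5; numerator = -3(-15/19) - 1(1) = 26/19; a_2 = (26/19)/(48/5) = 65/456
  n = 3: D(3) = 3(3 + 14/5) = 87/5; numerator = -3(65/456) - 1(-15/19) = 55/152; a_3 = (55/152)/(87/5) = 275/13224
  n = 4: D(4) = 4(4 + 14/5) = 136/5; numerator = -3(275/13224) - 1(65/456) = -1355/6612; a_4 = (-1355/6612)/(136/5) = -6775/899232

r = 8/5; a_0 = 1; a_1 = -15/19; a_2 = 65/456; a_3 = 275/13224; a_4 = -6775/899232


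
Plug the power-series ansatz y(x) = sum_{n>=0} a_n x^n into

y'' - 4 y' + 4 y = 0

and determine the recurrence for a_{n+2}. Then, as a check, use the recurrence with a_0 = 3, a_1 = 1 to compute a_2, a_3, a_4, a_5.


Substitute y = sum_n a_n x^n.
y''(x) has coefficient (n+2)(n+1) a_{n+2} at x^n;
-4 y'(x) has coefficient -4 (n+1) a_{n+1} at x^n;
4 y(x) has coefficient 4 a_n at x^n.
Matching x^n: (n+2)(n+1) a_{n+2} - 4 (n+1) a_{n+1} + 4 a_n = 0.
Thus a_{n+2} = [4 (n+1) a_{n+1} - 4 a_n] / ((n+1)(n+2)).

Check with a_0 = 3, a_1 = 1 (apply the recurrence for n = 0, 1, 2, 3): a_0 = 3, a_1 = 1, a_2 = -4, a_3 = -6, a_4 = -14/3, a_5 = -38/15.

a_(n+2) = [4 (n+1) a_(n+1) - 4 a_n] / ((n+1)(n+2)); check: a_0 = 3, a_1 = 1, a_2 = -4, a_3 = -6, a_4 = -14/3, a_5 = -38/15


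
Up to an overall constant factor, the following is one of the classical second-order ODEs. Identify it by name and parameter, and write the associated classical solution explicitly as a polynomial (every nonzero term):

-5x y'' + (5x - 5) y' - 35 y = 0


All three coefficients share the factor -5; dividing through by -5 gives  x y'' + (1 - x) y' + 7 y = 0.
This matches the Laguerre equation x y'' + (1 - x) y' + n y = 0 with n = 7; the polynomial solution is L_7(x).
With y = sum_k a_k x^k, matching x^k gives (k+1)k a_{k+1} + (k+1) a_{k+1} - k a_k + n a_k = 0, i.e. (k+1)^2 a_{k+1} = (k - n) a_k = (k - 7) a_k. The right side vanishes at k = 7, so the series terminates at degree 7.
Standard normalization L_n(0) = 1 gives a_0 = 1. Work upward with a_{k+1} = (k - 7) a_k / (k+1)^2:
  a_1 = (0 - 7)(1) / 1^2 = -7/1 = -7
  a_2 = (1 - 7)(-7) / 2^2 = 42/4 = 21/2
  a_3 = (2 - 7)(21/2) / 3^2 = (-105/2)/9 = -35/6
  a_4 = (3 - 7)(-35/6) / 4^2 = (70/3)/16 = 35/24
  a_5 = (4 - 7)(35/24) / 5^2 = (-35/8)/25 = -7/40
  a_6 = (5 - 7)(-7/40) / 6^2 = (7/20)/36 = 7/720
  a_7 = (6 - 7)(7/720) / 7^2 = (-7/720)/49 = -1/5040
Hence L_7(x) = -x^7/5040 + 7 x^6/720 - 7 x^5/40 + 35 x^4/24 - 35 x^3/6 + 21 x^2/2 - 7 x + 1.

L_7(x); series = -x^7/5040 + 7 x^6/720 - 7 x^5/40 + 35 x^4/24 - 35 x^3/6 + 21 x^2/2 - 7 x + 1


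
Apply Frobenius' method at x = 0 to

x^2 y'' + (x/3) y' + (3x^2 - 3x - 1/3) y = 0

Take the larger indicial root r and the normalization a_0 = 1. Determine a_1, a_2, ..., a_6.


Write in Frobenius form y'' + (p(x)/x) y' + (q(x)/x^2) y = 0:
  p(x) = 1/3,  q(x) = 3x^2 - 3x - 1/3.
Indicial equation: r(r-1) + (1/3) r + (-1/3) = 0 -> roots r_1 = 1, r_2 = -1/3.
Take r = r_1 = 1. Let y(x) = x^r sum_{n>=0} a_n x^n with a_0 = 1.
Substitute y = x^r sum a_n x^n and match x^{r+n}. The recurrence is
  D(n) a_n - 3 a_{n-1} + 3 a_{n-2} = 0,  where D(n) = (r+n)(r+n-1) + (1/3)(r+n) + (-1/3).
  a_n = [3 a_{n-1} - 3 a_{n-2}] / D(n).
Since the indicial polynomial factors as (r - r_1)(r - r_2), D(n) = (r_1 + n - r_1)(r_1 + n - r_2) = n(n + 4/3).
Evaluating step by step (a_0 = 1):
  n = 1: D(1) = 1(1 + 4/3) = 7/3; numerator = 3(1) = 3; a_1 = (3)/(7/3) = 9/7
  n = 2: D(2) = 2(2 + 4/3) = 20/3; numerator = 3(9/7) - 3(1) = 6/7; a_2 = (6/7)/(20/3) = 9/70
  n = 3: D(3) = 3(3 + 4/3) = 13; numerator = 3(9/70) - 3(9/7) = -243/70; a_3 = (-243/70)/(13) = -243/910
  n = 4: D(4) = 4(4 + 4/3) = 64/3; numerator = 3(-243/910) - 3(9/70) = -108/91; a_4 = (-108/91)/(64/3) = -81/1456
  n = 5: D(5) = 5(5 + 4/3) = 95/3; numerator = 3(-81/1456) - 3(-243/910) = 4617/7280; a_5 = (4617/7280)/(95/3) = 729/36400
  n = 6: D(6) = 6(6 + 4/3) = 44; numerator = 3(729/36400) - 3(-81/1456) = 4131/18200; a_6 = (4131/18200)/(44) = 4131/800800

r = 1; a_0 = 1; a_1 = 9/7; a_2 = 9/70; a_3 = -243/910; a_4 = -81/1456; a_5 = 729/36400; a_6 = 4131/800800


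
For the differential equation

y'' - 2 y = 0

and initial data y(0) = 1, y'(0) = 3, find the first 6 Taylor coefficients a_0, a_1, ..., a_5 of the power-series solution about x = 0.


Ansatz: y(x) = sum_{n>=0} a_n x^n, so y'(x) = sum_{n>=1} n a_n x^(n-1) and y''(x) = sum_{n>=2} n(n-1) a_n x^(n-2).
Substitute into P(x) y'' + Q(x) y' + R(x) y = 0 with P(x) = 1, Q(x) = 0, R(x) = -2, and match powers of x.
Initial conditions: a_0 = 1, a_1 = 3.
Setting the coefficient of each power of x to zero and solving order by order (substituting the coefficients already found):
  x^0: 2 a_2 - 2 a_0 = 0  ->  2 a_2 = 2 a_0 = 2  ->  a_2 = 1
  x^1: 6 a_3 - 2 a_1 = 0  ->  6 a_3 = 2 a_1 = 6  ->  a_3 = 1
  x^2: 12 a_4 - 2 a_2 = 0  ->  12 a_4 = 2 a_2 = 2  ->  a_4 = 1/6
  x^3: 20 a_5 - 2 a_3 = 0  ->  20 a_5 = 2 a_3 = 2  ->  a_5 = 1/10
Truncated series: y(x) = 1 + 3 x + x^2 + x^3 + (1/6) x^4 + (1/10) x^5 + O(x^6).

a_0 = 1; a_1 = 3; a_2 = 1; a_3 = 1; a_4 = 1/6; a_5 = 1/10


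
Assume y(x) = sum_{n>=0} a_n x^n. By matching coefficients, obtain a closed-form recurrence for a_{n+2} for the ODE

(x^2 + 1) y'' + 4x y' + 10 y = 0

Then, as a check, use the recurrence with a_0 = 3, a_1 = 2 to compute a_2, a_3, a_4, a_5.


Substitute y = sum_n a_n x^n.
(1 + 1 x^2) y'' contributes (n+2)(n+1) a_{n+2} + n(n-1) a_n at x^n.
4 x y'(x) contributes 4 n a_n at x^n.
10 y(x) contributes 10 a_n at x^n.
Matching x^n: (n+2)(n+1) a_{n+2} + (n(n-1) + 4 n + 10) a_n = 0.
Thus a_{n+2} = (-n(n-1) - 4 n - 10) / ((n+1)(n+2)) * a_n.

Check with a_0 = 3, a_1 = 2 (apply the recurrence for n = 0, 1, 2, 3): a_0 = 3, a_1 = 2, a_2 = -15, a_3 = -14/3, a_4 = 25, a_5 = 98/15.

a_(n+2) = (-n(n-1) - 4 n - 10) / ((n+1)(n+2)) * a_n; check: a_0 = 3, a_1 = 2, a_2 = -15, a_3 = -14/3, a_4 = 25, a_5 = 98/15


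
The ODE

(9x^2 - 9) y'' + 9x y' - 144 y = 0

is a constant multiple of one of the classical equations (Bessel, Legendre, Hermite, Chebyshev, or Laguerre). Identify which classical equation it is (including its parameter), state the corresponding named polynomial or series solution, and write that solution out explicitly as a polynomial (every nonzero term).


All three coefficients share the factor -9; dividing through by -9 gives  (1 - x^2) y'' - x y' + 16 y = 0.
This matches the Chebyshev equation (1 - x^2) y'' - x y' + n^2 y = 0 (note the -x y' term, not -2x y') with n^2 = 16, so n = 4; the polynomial solution is T_4(x).
With y = sum_k a_k x^k, matching x^k gives (k+2)(k+1) a_{k+2} = (k^2 - n^2) a_k = (k - 4)(k + 4) a_k. The right side vanishes at k = 4, so the series with the parity of 4 terminates at degree 4.
Standard normalization: leading coefficient of T_n is 2^(n-1), so a_4 = 2^3 = 8. Work downward with a_k = (k+1)(k+2) a_{k+2} / ((k - 4)(k + 4)):
  a_2 = (3)(4)(8) / ((2 - 4)(2 + 4)) = 96/(-12) = -8
  a_0 = (1)(2)(-8) / ((0 - 4)(0 + 4)) = -16/(-16) = 1
Hence T_4(x) = 8 x^4 - 8 x^2 + 1.

T_4(x); series = 8 x^4 - 8 x^2 + 1


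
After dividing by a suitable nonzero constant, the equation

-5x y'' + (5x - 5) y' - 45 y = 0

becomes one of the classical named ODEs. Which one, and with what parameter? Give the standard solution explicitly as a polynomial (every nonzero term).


All three coefficients share the factor -5; dividing through by -5 gives  x y'' + (1 - x) y' + 9 y = 0.
This matches the Laguerre equation x y'' + (1 - x) y' + n y = 0 with n = 9; the polynomial solution is L_9(x).
With y = sum_k a_k x^k, matching x^k gives (k+1)k a_{k+1} + (k+1) a_{k+1} - k a_k + n a_k = 0, i.e. (k+1)^2 a_{k+1} = (k - n) a_k = (k - 9) a_k. The right side vanishes at k = 9, so the series terminates at degree 9.
Standard normalization L_n(0) = 1 gives a_0 = 1. Work upward with a_{k+1} = (k - 9) a_k / (k+1)^2:
  a_1 = (0 - 9)(1) / 1^2 = -9/1 = -9
  a_2 = (1 - 9)(-9) / 2^2 = 72/4 = 18
  a_3 = (2 - 9)(18) / 3^2 = -126/9 = -14
  a_4 = (3 - 9)(-14) / 4^2 = 84/16 = 21/4
  a_5 = (4 - 9)(21/4) / 5^2 = (-105/4)/25 = -21/20
  a_6 = (5 - 9)(-21/20) / 6^2 = (21/5)/36 = 7/60
  a_7 = (6 - 9)(7/60) / 7^2 = (-7/20)/49 = -1/140
  a_8 = (7 - 9)(-1/140) / 8^2 = (1/70)/64 = 1/4480
  a_9 = (8 - 9)(1/4480) / 9^2 = (-1/4480)/81 = -1/362880
Hence L_9(x) = -x^9/362880 + x^8/4480 - x^7/140 + 7 x^6/60 - 21 x^5/20 + 21 x^4/4 - 14 x^3 + 18 x^2 - 9 x + 1.

L_9(x); series = -x^9/362880 + x^8/4480 - x^7/140 + 7 x^6/60 - 21 x^5/20 + 21 x^4/4 - 14 x^3 + 18 x^2 - 9 x + 1


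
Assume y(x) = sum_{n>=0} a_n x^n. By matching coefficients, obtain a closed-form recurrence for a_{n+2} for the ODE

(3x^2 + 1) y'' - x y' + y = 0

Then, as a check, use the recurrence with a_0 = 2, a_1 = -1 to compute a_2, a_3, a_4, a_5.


Substitute y = sum_n a_n x^n.
(1 + 3 x^2) y'' contributes (n+2)(n+1) a_{n+2} + 3 n(n-1) a_n at x^n.
-x y'(x) contributes -n a_n at x^n.
y(x) contributes 1 a_n at x^n.
Matching x^n: (n+2)(n+1) a_{n+2} + (3 n(n-1) - n + 1) a_n = 0.
Thus a_{n+2} = (-3 n(n-1) + n - 1) / ((n+1)(n+2)) * a_n.

Check with a_0 = 2, a_1 = -1 (apply the recurrence for n = 0, 1, 2, 3): a_0 = 2, a_1 = -1, a_2 = -1, a_3 = 0, a_4 = 5/12, a_5 = 0.

a_(n+2) = (-3 n(n-1) + n - 1) / ((n+1)(n+2)) * a_n; check: a_0 = 2, a_1 = -1, a_2 = -1, a_3 = 0, a_4 = 5/12, a_5 = 0


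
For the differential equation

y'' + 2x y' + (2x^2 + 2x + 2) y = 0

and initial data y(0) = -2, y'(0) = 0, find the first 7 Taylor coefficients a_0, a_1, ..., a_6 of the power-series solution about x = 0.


Ansatz: y(x) = sum_{n>=0} a_n x^n, so y'(x) = sum_{n>=1} n a_n x^(n-1) and y''(x) = sum_{n>=2} n(n-1) a_n x^(n-2).
Substitute into P(x) y'' + Q(x) y' + R(x) y = 0 with P(x) = 1, Q(x) = 2x, R(x) = 2x^2 + 2x + 2, and match powers of x.
Initial conditions: a_0 = -2, a_1 = 0.
Setting the coefficient of each power of x to zero and solving order by order (substituting the coefficients already found):
  x^0: 2 a_2 + 2 a_0 = 0  ->  2 a_2 = -2 a_0 = 4  ->  a_2 = 2
  x^1: 6 a_3 + 4 a_1 + 2 a_0 = 0  ->  6 a_3 = -4 a_1 - 2 a_0 = 4  ->  a_3 = 2/3
  x^2: 12 a_4 + 6 a_2 + 2 a_1 + 2 a_0 = 0  ->  12 a_4 = -6 a_2 - 2 a_1 - 2 a_0 = -8  ->  a_4 = -2/3
  x^3: 20 a_5 + 8 a_3 + 2 a_2 + 2 a_1 = 0  ->  20 a_5 = -8 a_3 - 2 a_2 - 2 a_1 = -28/3  ->  a_5 = -7/15
  x^4: 30 a_6 + 10 a_4 + 2 a_3 + 2 a_2 = 0  ->  30 a_6 = -10 a_4 - 2 a_3 - 2 a_2 = 4/3  ->  a_6 = 2/45
Truncated series: y(x) = -2 + 2 x^2 + (2/3) x^3 - (2/3) x^4 - (7/15) x^5 + (2/45) x^6 + O(x^7).

a_0 = -2; a_1 = 0; a_2 = 2; a_3 = 2/3; a_4 = -2/3; a_5 = -7/15; a_6 = 2/45


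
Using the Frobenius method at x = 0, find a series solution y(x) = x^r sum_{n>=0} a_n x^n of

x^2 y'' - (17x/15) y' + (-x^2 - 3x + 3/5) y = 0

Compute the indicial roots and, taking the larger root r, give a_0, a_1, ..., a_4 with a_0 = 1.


Write in Frobenius form y'' + (p(x)/x) y' + (q(x)/x^2) y = 0:
  p(x) = -17/15,  q(x) = -x^2 - 3x + 3/5.
Indicial equation: r(r-1) + (-17/15) r + (3/5) = 0 -> roots r_1 = 9/5, r_2 = 1/3.
Take r = r_1 = 9/5. Let y(x) = x^r sum_{n>=0} a_n x^n with a_0 = 1.
Substitute y = x^r sum a_n x^n and match x^{r+n}. The recurrence is
  D(n) a_n - 3 a_{n-1} - 1 a_{n-2} = 0,  where D(n) = (r+n)(r+n-1) + (-17/15)(r+n) + (3/5).
  a_n = [3 a_{n-1} + 1 a_{n-2}] / D(n).
Since the indicial polynomial factors as (r - r_1)(r - r_2), D(n) = (r_1 + n - r_1)(r_1 + n - r_2) = n(n + 22/15).
Evaluating step by step (a_0 = 1):
  n = 1: D(1) = 1(1 + 22/15) = 37/15; numerator = 3(1) = 3; a_1 = (3)/(37/15) = 45/37
  n = 2: D(2) = 2(2 + 22/15) = 104/15; numerator = 3(45/37) + 1(1) = 172/37; a_2 = (172/37)/(104/15) = 645/962
  n = 3: D(3) = 3(3 + 22/15) = 67/5; numerator = 3(645/962) + 1(45/37) = 3105/962; a_3 = (3105/962)/(67/5) = 15525/64454
  n = 4: D(4) = 4(4 + 22/15) = 328/15; numerator = 3(15525/64454) + 1(645/962) = 44895/32227; a_4 = (44895/32227)/(328/15) = 16425/257816

r = 9/5; a_0 = 1; a_1 = 45/37; a_2 = 645/962; a_3 = 15525/64454; a_4 = 16425/257816


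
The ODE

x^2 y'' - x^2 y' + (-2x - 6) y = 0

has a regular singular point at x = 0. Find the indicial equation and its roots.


Divide by x^2 to reach normal form y'' + P_1(x) y' + P_2(x) y = 0 with P_1(x) = -1 and P_2(x) = -2/x - 6/x^2.
x = 0 is a singular point because the y-coefficient -2/x - 6/x^2 has a pole at x = 0.
It is a regular singular point because x P_1(x) = p(x) = -x and x^2 P_2(x) = q(x) = -2x - 6 are polynomials, hence analytic at x = 0.
p(0) = 0,  q(0) = -6.
Indicial equation: r(r-1) + p(0) r + q(0) = 0, i.e. r^2 + (p(0) - 1) r + q(0) = 0, i.e. r^2 - 1 r - 6 = 0.
Discriminant: (-1)^2 - 4(-6) = 25, so r = (1 ± 5)/2.
Solving: r_1 = 3, r_2 = -2.

indicial: r^2 - 1 r - 6 = 0; roots r_1 = 3, r_2 = -2


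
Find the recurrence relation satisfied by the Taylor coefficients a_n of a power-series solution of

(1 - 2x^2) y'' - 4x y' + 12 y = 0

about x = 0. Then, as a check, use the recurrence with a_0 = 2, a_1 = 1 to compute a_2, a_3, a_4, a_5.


Substitute y = sum_n a_n x^n.
(1 - 2 x^2) y'' contributes (n+2)(n+1) a_{n+2} - 2 n(n-1) a_n at x^n.
-4 x y'(x) contributes -4 n a_n at x^n.
12 y(x) contributes 12 a_n at x^n.
Matching x^n: (n+2)(n+1) a_{n+2} + (-2 n(n-1) - 4 n + 12) a_n = 0.
Thus a_{n+2} = (2 n(n-1) + 4 n - 12) / ((n+1)(n+2)) * a_n.

Check with a_0 = 2, a_1 = 1 (apply the recurrence for n = 0, 1, 2, 3): a_0 = 2, a_1 = 1, a_2 = -12, a_3 = -4/3, a_4 = 0, a_5 = -4/5.

a_(n+2) = (2 n(n-1) + 4 n - 12) / ((n+1)(n+2)) * a_n; check: a_0 = 2, a_1 = 1, a_2 = -12, a_3 = -4/3, a_4 = 0, a_5 = -4/5


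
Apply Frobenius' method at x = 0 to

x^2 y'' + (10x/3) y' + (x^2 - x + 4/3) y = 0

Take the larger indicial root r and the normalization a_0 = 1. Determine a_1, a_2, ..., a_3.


Write in Frobenius form y'' + (p(x)/x) y' + (q(x)/x^2) y = 0:
  p(x) = 10/3,  q(x) = x^2 - x + 4/3.
Indicial equation: r(r-1) + (10/3) r + (4/3) = 0 -> roots r_1 = -1, r_2 = -4/3.
Take r = r_1 = -1. Let y(x) = x^r sum_{n>=0} a_n x^n with a_0 = 1.
Substitute y = x^r sum a_n x^n and match x^{r+n}. The recurrence is
  D(n) a_n - 1 a_{n-1} + 1 a_{n-2} = 0,  where D(n) = (r+n)(r+n-1) + (10/3)(r+n) + (4/3).
  a_n = [1 a_{n-1} - 1 a_{n-2}] / D(n).
Since the indicial polynomial factors as (r - r_1)(r - r_2), D(n) = (r_1 + n - r_1)(r_1 + n - r_2) = n(n + 1/3).
Evaluating step by step (a_0 = 1):
  n = 1: D(1) = 1(1 + 1/3) = 4/3; numerator = 1(1) = 1; a_1 = (1)/(4/3) = 3/4
  n = 2: D(2) = 2(2 + 1/3) = 14/3; numerator = 1(3/4) - 1(1) = -1/4; a_2 = (-1/4)/(14/3) = -3/56
  n = 3: D(3) = 3(3 + 1/3) = 10; numerator = 1(-3/56) - 1(3/4) = -45/56; a_3 = (-45/56)/(10) = -9/112

r = -1; a_0 = 1; a_1 = 3/4; a_2 = -3/56; a_3 = -9/112
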